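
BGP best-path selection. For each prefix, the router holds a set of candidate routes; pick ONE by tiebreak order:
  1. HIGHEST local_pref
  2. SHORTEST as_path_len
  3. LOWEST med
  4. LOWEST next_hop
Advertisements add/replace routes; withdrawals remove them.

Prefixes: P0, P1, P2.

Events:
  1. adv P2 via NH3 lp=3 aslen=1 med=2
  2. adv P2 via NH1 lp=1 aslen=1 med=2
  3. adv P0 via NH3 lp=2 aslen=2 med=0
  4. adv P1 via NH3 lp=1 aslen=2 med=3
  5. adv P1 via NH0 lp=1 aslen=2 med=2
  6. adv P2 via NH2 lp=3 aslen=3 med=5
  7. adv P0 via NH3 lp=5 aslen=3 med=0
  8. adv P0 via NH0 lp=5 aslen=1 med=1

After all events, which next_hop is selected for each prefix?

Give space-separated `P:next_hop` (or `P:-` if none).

Op 1: best P0=- P1=- P2=NH3
Op 2: best P0=- P1=- P2=NH3
Op 3: best P0=NH3 P1=- P2=NH3
Op 4: best P0=NH3 P1=NH3 P2=NH3
Op 5: best P0=NH3 P1=NH0 P2=NH3
Op 6: best P0=NH3 P1=NH0 P2=NH3
Op 7: best P0=NH3 P1=NH0 P2=NH3
Op 8: best P0=NH0 P1=NH0 P2=NH3

Answer: P0:NH0 P1:NH0 P2:NH3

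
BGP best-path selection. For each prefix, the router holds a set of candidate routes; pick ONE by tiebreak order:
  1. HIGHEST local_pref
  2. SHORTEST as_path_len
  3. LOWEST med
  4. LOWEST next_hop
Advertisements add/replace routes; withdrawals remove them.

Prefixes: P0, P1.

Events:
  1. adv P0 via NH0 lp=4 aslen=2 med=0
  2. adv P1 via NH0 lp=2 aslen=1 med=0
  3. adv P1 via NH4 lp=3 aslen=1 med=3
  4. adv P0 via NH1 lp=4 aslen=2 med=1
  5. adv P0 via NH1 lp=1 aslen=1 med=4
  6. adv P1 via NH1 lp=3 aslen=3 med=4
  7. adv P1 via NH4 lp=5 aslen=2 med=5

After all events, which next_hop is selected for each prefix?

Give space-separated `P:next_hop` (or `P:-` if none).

Op 1: best P0=NH0 P1=-
Op 2: best P0=NH0 P1=NH0
Op 3: best P0=NH0 P1=NH4
Op 4: best P0=NH0 P1=NH4
Op 5: best P0=NH0 P1=NH4
Op 6: best P0=NH0 P1=NH4
Op 7: best P0=NH0 P1=NH4

Answer: P0:NH0 P1:NH4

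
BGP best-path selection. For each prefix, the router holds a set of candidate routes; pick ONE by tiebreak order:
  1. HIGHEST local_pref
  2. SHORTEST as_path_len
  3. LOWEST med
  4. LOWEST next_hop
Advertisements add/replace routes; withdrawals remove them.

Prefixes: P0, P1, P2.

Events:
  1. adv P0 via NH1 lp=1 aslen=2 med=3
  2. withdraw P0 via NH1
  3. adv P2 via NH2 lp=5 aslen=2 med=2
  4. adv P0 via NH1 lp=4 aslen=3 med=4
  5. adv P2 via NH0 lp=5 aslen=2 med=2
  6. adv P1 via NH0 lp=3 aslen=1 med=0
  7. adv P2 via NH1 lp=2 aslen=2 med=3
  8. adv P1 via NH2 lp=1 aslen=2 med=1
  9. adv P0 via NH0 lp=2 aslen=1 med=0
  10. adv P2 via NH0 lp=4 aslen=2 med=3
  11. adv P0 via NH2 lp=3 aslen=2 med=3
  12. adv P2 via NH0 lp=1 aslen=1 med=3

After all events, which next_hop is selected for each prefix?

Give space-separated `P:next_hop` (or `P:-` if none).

Op 1: best P0=NH1 P1=- P2=-
Op 2: best P0=- P1=- P2=-
Op 3: best P0=- P1=- P2=NH2
Op 4: best P0=NH1 P1=- P2=NH2
Op 5: best P0=NH1 P1=- P2=NH0
Op 6: best P0=NH1 P1=NH0 P2=NH0
Op 7: best P0=NH1 P1=NH0 P2=NH0
Op 8: best P0=NH1 P1=NH0 P2=NH0
Op 9: best P0=NH1 P1=NH0 P2=NH0
Op 10: best P0=NH1 P1=NH0 P2=NH2
Op 11: best P0=NH1 P1=NH0 P2=NH2
Op 12: best P0=NH1 P1=NH0 P2=NH2

Answer: P0:NH1 P1:NH0 P2:NH2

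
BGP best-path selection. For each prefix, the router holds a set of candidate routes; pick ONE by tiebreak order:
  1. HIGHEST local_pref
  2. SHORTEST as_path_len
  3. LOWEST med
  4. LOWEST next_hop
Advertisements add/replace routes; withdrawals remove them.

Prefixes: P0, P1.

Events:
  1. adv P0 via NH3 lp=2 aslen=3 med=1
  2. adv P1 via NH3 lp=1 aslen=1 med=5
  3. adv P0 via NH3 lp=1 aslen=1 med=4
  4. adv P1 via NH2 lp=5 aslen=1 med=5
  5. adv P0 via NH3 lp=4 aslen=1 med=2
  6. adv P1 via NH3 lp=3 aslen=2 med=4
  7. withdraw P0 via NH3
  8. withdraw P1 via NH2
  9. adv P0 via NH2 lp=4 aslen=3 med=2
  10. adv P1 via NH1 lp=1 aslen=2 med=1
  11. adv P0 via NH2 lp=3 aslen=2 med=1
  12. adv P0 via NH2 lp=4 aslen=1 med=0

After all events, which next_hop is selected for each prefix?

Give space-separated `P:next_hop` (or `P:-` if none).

Answer: P0:NH2 P1:NH3

Derivation:
Op 1: best P0=NH3 P1=-
Op 2: best P0=NH3 P1=NH3
Op 3: best P0=NH3 P1=NH3
Op 4: best P0=NH3 P1=NH2
Op 5: best P0=NH3 P1=NH2
Op 6: best P0=NH3 P1=NH2
Op 7: best P0=- P1=NH2
Op 8: best P0=- P1=NH3
Op 9: best P0=NH2 P1=NH3
Op 10: best P0=NH2 P1=NH3
Op 11: best P0=NH2 P1=NH3
Op 12: best P0=NH2 P1=NH3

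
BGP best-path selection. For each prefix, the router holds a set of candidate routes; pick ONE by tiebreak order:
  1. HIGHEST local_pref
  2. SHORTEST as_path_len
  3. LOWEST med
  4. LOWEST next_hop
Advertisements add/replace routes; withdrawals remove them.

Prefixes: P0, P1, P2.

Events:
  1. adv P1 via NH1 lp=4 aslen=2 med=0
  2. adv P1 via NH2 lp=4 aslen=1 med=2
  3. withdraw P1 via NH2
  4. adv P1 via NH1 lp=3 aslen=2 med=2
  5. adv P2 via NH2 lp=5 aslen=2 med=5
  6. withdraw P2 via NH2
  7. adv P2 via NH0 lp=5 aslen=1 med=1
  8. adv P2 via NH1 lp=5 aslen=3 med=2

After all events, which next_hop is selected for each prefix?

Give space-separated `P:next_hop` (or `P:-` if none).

Answer: P0:- P1:NH1 P2:NH0

Derivation:
Op 1: best P0=- P1=NH1 P2=-
Op 2: best P0=- P1=NH2 P2=-
Op 3: best P0=- P1=NH1 P2=-
Op 4: best P0=- P1=NH1 P2=-
Op 5: best P0=- P1=NH1 P2=NH2
Op 6: best P0=- P1=NH1 P2=-
Op 7: best P0=- P1=NH1 P2=NH0
Op 8: best P0=- P1=NH1 P2=NH0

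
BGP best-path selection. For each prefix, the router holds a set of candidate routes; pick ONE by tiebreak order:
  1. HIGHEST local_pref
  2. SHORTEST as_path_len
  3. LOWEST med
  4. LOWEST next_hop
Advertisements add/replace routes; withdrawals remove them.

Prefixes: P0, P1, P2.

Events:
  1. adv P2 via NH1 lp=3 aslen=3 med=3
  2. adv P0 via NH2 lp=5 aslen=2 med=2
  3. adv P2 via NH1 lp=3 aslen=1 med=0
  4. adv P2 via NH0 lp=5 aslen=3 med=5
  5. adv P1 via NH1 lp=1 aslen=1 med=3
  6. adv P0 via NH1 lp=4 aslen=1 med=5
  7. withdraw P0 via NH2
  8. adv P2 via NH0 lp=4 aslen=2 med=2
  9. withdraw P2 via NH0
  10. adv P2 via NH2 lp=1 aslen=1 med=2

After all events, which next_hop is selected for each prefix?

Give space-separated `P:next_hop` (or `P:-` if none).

Op 1: best P0=- P1=- P2=NH1
Op 2: best P0=NH2 P1=- P2=NH1
Op 3: best P0=NH2 P1=- P2=NH1
Op 4: best P0=NH2 P1=- P2=NH0
Op 5: best P0=NH2 P1=NH1 P2=NH0
Op 6: best P0=NH2 P1=NH1 P2=NH0
Op 7: best P0=NH1 P1=NH1 P2=NH0
Op 8: best P0=NH1 P1=NH1 P2=NH0
Op 9: best P0=NH1 P1=NH1 P2=NH1
Op 10: best P0=NH1 P1=NH1 P2=NH1

Answer: P0:NH1 P1:NH1 P2:NH1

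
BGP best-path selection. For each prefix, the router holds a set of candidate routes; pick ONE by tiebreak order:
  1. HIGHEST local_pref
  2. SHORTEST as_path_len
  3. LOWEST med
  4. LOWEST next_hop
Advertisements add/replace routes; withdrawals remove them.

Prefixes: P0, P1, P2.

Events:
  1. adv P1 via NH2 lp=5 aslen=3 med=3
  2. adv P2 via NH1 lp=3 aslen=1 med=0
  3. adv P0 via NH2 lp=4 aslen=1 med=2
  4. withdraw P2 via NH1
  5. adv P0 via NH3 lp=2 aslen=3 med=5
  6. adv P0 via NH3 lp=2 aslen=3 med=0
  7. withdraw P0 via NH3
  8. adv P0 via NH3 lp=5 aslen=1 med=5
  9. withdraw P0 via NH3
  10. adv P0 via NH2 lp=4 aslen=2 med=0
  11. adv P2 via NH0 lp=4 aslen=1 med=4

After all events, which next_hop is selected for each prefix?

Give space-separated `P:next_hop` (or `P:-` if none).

Answer: P0:NH2 P1:NH2 P2:NH0

Derivation:
Op 1: best P0=- P1=NH2 P2=-
Op 2: best P0=- P1=NH2 P2=NH1
Op 3: best P0=NH2 P1=NH2 P2=NH1
Op 4: best P0=NH2 P1=NH2 P2=-
Op 5: best P0=NH2 P1=NH2 P2=-
Op 6: best P0=NH2 P1=NH2 P2=-
Op 7: best P0=NH2 P1=NH2 P2=-
Op 8: best P0=NH3 P1=NH2 P2=-
Op 9: best P0=NH2 P1=NH2 P2=-
Op 10: best P0=NH2 P1=NH2 P2=-
Op 11: best P0=NH2 P1=NH2 P2=NH0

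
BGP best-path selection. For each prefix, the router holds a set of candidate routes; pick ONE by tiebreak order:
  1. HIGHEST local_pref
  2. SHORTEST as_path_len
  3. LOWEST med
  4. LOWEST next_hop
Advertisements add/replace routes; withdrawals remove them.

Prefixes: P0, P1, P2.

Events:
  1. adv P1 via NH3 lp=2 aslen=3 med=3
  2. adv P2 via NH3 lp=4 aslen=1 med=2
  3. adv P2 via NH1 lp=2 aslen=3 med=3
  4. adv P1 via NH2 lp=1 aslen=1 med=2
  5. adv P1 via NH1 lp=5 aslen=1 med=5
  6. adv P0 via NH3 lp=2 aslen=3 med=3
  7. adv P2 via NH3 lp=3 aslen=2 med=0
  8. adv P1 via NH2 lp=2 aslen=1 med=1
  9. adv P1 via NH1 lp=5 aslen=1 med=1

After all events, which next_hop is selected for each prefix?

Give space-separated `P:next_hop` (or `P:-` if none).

Answer: P0:NH3 P1:NH1 P2:NH3

Derivation:
Op 1: best P0=- P1=NH3 P2=-
Op 2: best P0=- P1=NH3 P2=NH3
Op 3: best P0=- P1=NH3 P2=NH3
Op 4: best P0=- P1=NH3 P2=NH3
Op 5: best P0=- P1=NH1 P2=NH3
Op 6: best P0=NH3 P1=NH1 P2=NH3
Op 7: best P0=NH3 P1=NH1 P2=NH3
Op 8: best P0=NH3 P1=NH1 P2=NH3
Op 9: best P0=NH3 P1=NH1 P2=NH3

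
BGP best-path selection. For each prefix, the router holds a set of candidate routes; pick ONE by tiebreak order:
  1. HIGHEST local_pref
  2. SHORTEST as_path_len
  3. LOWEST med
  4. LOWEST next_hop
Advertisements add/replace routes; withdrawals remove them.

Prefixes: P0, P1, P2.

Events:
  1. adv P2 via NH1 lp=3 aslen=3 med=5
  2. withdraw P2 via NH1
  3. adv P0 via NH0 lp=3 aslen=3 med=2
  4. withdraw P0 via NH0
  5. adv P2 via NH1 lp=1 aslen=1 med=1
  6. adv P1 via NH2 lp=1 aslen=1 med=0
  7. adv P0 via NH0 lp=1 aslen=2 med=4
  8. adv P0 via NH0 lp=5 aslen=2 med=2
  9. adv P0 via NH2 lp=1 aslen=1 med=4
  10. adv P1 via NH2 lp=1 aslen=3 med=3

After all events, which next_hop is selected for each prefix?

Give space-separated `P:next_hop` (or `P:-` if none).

Op 1: best P0=- P1=- P2=NH1
Op 2: best P0=- P1=- P2=-
Op 3: best P0=NH0 P1=- P2=-
Op 4: best P0=- P1=- P2=-
Op 5: best P0=- P1=- P2=NH1
Op 6: best P0=- P1=NH2 P2=NH1
Op 7: best P0=NH0 P1=NH2 P2=NH1
Op 8: best P0=NH0 P1=NH2 P2=NH1
Op 9: best P0=NH0 P1=NH2 P2=NH1
Op 10: best P0=NH0 P1=NH2 P2=NH1

Answer: P0:NH0 P1:NH2 P2:NH1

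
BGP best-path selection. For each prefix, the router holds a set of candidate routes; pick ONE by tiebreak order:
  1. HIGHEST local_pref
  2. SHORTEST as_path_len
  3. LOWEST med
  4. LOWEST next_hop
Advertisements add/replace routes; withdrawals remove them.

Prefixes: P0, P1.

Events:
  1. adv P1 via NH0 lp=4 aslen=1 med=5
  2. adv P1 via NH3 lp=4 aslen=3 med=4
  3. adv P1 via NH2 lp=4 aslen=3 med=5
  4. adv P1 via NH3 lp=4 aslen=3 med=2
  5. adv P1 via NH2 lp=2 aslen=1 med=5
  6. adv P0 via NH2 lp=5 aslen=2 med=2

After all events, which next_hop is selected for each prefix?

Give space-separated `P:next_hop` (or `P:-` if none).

Answer: P0:NH2 P1:NH0

Derivation:
Op 1: best P0=- P1=NH0
Op 2: best P0=- P1=NH0
Op 3: best P0=- P1=NH0
Op 4: best P0=- P1=NH0
Op 5: best P0=- P1=NH0
Op 6: best P0=NH2 P1=NH0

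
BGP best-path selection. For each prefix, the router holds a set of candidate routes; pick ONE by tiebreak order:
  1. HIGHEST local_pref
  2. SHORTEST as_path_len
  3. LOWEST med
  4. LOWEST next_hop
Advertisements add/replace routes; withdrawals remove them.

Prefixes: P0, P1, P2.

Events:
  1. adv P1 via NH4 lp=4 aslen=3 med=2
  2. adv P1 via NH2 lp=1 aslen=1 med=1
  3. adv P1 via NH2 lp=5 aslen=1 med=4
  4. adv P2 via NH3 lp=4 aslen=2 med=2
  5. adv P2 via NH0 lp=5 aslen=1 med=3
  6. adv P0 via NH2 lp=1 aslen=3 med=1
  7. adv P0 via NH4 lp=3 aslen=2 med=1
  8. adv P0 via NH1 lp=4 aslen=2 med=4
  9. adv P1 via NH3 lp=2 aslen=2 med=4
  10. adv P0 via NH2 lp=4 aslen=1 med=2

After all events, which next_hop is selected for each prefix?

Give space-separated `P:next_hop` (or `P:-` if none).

Op 1: best P0=- P1=NH4 P2=-
Op 2: best P0=- P1=NH4 P2=-
Op 3: best P0=- P1=NH2 P2=-
Op 4: best P0=- P1=NH2 P2=NH3
Op 5: best P0=- P1=NH2 P2=NH0
Op 6: best P0=NH2 P1=NH2 P2=NH0
Op 7: best P0=NH4 P1=NH2 P2=NH0
Op 8: best P0=NH1 P1=NH2 P2=NH0
Op 9: best P0=NH1 P1=NH2 P2=NH0
Op 10: best P0=NH2 P1=NH2 P2=NH0

Answer: P0:NH2 P1:NH2 P2:NH0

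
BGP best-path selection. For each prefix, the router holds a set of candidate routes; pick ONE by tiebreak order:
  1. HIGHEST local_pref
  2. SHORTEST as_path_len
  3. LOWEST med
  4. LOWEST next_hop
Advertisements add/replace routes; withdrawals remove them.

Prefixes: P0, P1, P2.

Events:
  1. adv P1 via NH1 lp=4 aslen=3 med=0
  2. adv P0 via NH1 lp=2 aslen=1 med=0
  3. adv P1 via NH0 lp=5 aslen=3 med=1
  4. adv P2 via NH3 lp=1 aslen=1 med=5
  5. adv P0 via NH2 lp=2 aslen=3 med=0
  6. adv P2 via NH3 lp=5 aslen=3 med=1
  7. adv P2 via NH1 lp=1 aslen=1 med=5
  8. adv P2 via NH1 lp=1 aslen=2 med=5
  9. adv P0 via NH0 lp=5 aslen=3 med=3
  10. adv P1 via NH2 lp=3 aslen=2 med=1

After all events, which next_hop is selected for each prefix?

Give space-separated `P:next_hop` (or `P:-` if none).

Op 1: best P0=- P1=NH1 P2=-
Op 2: best P0=NH1 P1=NH1 P2=-
Op 3: best P0=NH1 P1=NH0 P2=-
Op 4: best P0=NH1 P1=NH0 P2=NH3
Op 5: best P0=NH1 P1=NH0 P2=NH3
Op 6: best P0=NH1 P1=NH0 P2=NH3
Op 7: best P0=NH1 P1=NH0 P2=NH3
Op 8: best P0=NH1 P1=NH0 P2=NH3
Op 9: best P0=NH0 P1=NH0 P2=NH3
Op 10: best P0=NH0 P1=NH0 P2=NH3

Answer: P0:NH0 P1:NH0 P2:NH3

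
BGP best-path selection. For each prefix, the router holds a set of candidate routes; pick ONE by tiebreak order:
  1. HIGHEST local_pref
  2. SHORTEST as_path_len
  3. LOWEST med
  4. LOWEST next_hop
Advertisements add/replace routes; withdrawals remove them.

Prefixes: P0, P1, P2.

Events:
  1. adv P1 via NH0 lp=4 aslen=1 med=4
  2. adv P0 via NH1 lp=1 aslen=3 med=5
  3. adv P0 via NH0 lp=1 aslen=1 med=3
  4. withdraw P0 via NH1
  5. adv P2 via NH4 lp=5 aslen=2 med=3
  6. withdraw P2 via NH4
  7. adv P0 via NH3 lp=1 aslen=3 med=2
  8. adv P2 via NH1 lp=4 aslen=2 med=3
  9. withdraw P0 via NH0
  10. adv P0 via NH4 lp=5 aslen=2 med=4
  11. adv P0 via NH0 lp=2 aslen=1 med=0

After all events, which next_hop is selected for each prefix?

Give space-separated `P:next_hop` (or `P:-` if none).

Answer: P0:NH4 P1:NH0 P2:NH1

Derivation:
Op 1: best P0=- P1=NH0 P2=-
Op 2: best P0=NH1 P1=NH0 P2=-
Op 3: best P0=NH0 P1=NH0 P2=-
Op 4: best P0=NH0 P1=NH0 P2=-
Op 5: best P0=NH0 P1=NH0 P2=NH4
Op 6: best P0=NH0 P1=NH0 P2=-
Op 7: best P0=NH0 P1=NH0 P2=-
Op 8: best P0=NH0 P1=NH0 P2=NH1
Op 9: best P0=NH3 P1=NH0 P2=NH1
Op 10: best P0=NH4 P1=NH0 P2=NH1
Op 11: best P0=NH4 P1=NH0 P2=NH1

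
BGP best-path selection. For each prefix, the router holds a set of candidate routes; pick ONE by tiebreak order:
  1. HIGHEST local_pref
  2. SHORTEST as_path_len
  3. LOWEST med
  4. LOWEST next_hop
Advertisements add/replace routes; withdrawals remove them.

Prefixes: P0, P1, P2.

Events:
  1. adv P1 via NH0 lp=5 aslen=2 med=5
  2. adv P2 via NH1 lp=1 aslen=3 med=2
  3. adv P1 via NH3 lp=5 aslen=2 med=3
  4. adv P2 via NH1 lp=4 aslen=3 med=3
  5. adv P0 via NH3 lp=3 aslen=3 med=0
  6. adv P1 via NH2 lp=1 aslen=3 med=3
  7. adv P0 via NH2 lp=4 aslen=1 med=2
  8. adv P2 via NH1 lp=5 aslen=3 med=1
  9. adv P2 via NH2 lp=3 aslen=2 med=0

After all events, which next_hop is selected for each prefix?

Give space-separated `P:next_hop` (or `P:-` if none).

Op 1: best P0=- P1=NH0 P2=-
Op 2: best P0=- P1=NH0 P2=NH1
Op 3: best P0=- P1=NH3 P2=NH1
Op 4: best P0=- P1=NH3 P2=NH1
Op 5: best P0=NH3 P1=NH3 P2=NH1
Op 6: best P0=NH3 P1=NH3 P2=NH1
Op 7: best P0=NH2 P1=NH3 P2=NH1
Op 8: best P0=NH2 P1=NH3 P2=NH1
Op 9: best P0=NH2 P1=NH3 P2=NH1

Answer: P0:NH2 P1:NH3 P2:NH1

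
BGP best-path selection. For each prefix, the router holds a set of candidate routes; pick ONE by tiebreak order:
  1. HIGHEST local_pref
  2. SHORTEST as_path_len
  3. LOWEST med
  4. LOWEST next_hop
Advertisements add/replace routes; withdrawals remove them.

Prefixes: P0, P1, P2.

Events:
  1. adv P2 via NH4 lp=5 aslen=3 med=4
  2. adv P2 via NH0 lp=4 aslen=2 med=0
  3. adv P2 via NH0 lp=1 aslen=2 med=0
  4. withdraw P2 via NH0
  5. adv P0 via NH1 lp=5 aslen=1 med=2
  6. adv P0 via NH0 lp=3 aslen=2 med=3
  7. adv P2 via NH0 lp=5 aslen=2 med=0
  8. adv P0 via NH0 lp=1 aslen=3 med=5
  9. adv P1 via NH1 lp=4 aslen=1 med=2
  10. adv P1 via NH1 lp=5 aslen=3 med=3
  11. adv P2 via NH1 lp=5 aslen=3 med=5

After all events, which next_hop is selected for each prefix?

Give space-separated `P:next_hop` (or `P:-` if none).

Answer: P0:NH1 P1:NH1 P2:NH0

Derivation:
Op 1: best P0=- P1=- P2=NH4
Op 2: best P0=- P1=- P2=NH4
Op 3: best P0=- P1=- P2=NH4
Op 4: best P0=- P1=- P2=NH4
Op 5: best P0=NH1 P1=- P2=NH4
Op 6: best P0=NH1 P1=- P2=NH4
Op 7: best P0=NH1 P1=- P2=NH0
Op 8: best P0=NH1 P1=- P2=NH0
Op 9: best P0=NH1 P1=NH1 P2=NH0
Op 10: best P0=NH1 P1=NH1 P2=NH0
Op 11: best P0=NH1 P1=NH1 P2=NH0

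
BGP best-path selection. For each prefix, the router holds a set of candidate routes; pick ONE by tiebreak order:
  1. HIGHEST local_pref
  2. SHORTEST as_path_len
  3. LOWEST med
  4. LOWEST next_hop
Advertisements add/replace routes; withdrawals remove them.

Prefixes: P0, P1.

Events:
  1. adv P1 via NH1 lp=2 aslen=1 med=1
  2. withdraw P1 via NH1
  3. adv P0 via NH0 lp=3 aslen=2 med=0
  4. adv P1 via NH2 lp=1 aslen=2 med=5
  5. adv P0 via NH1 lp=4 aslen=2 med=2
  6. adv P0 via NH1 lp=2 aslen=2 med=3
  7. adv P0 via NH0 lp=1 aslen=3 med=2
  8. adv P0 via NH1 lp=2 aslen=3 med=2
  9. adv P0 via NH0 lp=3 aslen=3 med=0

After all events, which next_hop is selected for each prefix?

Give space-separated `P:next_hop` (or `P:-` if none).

Op 1: best P0=- P1=NH1
Op 2: best P0=- P1=-
Op 3: best P0=NH0 P1=-
Op 4: best P0=NH0 P1=NH2
Op 5: best P0=NH1 P1=NH2
Op 6: best P0=NH0 P1=NH2
Op 7: best P0=NH1 P1=NH2
Op 8: best P0=NH1 P1=NH2
Op 9: best P0=NH0 P1=NH2

Answer: P0:NH0 P1:NH2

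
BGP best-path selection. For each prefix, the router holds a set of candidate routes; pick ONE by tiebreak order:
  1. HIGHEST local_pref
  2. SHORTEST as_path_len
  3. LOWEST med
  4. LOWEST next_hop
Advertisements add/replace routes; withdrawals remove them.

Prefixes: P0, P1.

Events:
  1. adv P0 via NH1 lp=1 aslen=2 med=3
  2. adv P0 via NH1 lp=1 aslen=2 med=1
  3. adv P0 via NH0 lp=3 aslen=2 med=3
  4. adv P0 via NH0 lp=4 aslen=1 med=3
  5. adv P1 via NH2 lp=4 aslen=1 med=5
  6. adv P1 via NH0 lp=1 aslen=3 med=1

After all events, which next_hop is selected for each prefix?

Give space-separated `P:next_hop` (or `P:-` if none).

Answer: P0:NH0 P1:NH2

Derivation:
Op 1: best P0=NH1 P1=-
Op 2: best P0=NH1 P1=-
Op 3: best P0=NH0 P1=-
Op 4: best P0=NH0 P1=-
Op 5: best P0=NH0 P1=NH2
Op 6: best P0=NH0 P1=NH2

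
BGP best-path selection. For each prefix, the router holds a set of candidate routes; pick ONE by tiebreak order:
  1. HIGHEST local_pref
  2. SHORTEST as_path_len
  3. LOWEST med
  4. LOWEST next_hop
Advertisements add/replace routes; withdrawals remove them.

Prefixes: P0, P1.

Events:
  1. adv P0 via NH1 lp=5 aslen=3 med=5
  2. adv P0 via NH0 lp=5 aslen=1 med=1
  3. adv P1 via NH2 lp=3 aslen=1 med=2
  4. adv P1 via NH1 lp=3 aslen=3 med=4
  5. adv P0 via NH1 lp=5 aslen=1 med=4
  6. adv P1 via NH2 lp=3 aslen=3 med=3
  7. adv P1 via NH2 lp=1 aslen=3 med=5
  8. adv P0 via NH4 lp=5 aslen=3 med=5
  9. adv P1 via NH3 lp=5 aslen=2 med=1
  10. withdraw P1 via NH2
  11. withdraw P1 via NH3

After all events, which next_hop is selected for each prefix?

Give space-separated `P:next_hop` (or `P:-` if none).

Answer: P0:NH0 P1:NH1

Derivation:
Op 1: best P0=NH1 P1=-
Op 2: best P0=NH0 P1=-
Op 3: best P0=NH0 P1=NH2
Op 4: best P0=NH0 P1=NH2
Op 5: best P0=NH0 P1=NH2
Op 6: best P0=NH0 P1=NH2
Op 7: best P0=NH0 P1=NH1
Op 8: best P0=NH0 P1=NH1
Op 9: best P0=NH0 P1=NH3
Op 10: best P0=NH0 P1=NH3
Op 11: best P0=NH0 P1=NH1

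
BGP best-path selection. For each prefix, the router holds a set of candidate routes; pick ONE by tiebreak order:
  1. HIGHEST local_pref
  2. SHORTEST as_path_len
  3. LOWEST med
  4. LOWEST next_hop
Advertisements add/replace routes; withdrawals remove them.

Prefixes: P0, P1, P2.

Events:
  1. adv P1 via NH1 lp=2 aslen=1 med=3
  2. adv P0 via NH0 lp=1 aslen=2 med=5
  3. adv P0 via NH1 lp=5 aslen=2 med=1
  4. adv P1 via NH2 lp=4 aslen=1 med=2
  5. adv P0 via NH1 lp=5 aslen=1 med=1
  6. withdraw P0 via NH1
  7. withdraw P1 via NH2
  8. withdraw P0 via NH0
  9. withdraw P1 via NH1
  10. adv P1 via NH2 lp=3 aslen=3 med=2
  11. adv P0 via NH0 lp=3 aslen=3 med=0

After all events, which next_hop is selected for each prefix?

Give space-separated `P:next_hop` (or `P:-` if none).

Answer: P0:NH0 P1:NH2 P2:-

Derivation:
Op 1: best P0=- P1=NH1 P2=-
Op 2: best P0=NH0 P1=NH1 P2=-
Op 3: best P0=NH1 P1=NH1 P2=-
Op 4: best P0=NH1 P1=NH2 P2=-
Op 5: best P0=NH1 P1=NH2 P2=-
Op 6: best P0=NH0 P1=NH2 P2=-
Op 7: best P0=NH0 P1=NH1 P2=-
Op 8: best P0=- P1=NH1 P2=-
Op 9: best P0=- P1=- P2=-
Op 10: best P0=- P1=NH2 P2=-
Op 11: best P0=NH0 P1=NH2 P2=-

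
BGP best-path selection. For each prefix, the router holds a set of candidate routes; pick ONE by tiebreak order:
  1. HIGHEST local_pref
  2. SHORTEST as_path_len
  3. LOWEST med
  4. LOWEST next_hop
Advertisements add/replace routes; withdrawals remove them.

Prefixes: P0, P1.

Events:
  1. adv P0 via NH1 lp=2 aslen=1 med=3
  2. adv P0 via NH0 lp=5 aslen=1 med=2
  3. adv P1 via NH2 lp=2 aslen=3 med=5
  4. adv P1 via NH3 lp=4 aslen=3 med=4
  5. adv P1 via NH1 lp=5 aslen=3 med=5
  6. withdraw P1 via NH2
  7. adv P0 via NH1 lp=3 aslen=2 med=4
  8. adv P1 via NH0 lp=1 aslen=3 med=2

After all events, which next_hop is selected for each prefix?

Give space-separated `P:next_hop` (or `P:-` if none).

Op 1: best P0=NH1 P1=-
Op 2: best P0=NH0 P1=-
Op 3: best P0=NH0 P1=NH2
Op 4: best P0=NH0 P1=NH3
Op 5: best P0=NH0 P1=NH1
Op 6: best P0=NH0 P1=NH1
Op 7: best P0=NH0 P1=NH1
Op 8: best P0=NH0 P1=NH1

Answer: P0:NH0 P1:NH1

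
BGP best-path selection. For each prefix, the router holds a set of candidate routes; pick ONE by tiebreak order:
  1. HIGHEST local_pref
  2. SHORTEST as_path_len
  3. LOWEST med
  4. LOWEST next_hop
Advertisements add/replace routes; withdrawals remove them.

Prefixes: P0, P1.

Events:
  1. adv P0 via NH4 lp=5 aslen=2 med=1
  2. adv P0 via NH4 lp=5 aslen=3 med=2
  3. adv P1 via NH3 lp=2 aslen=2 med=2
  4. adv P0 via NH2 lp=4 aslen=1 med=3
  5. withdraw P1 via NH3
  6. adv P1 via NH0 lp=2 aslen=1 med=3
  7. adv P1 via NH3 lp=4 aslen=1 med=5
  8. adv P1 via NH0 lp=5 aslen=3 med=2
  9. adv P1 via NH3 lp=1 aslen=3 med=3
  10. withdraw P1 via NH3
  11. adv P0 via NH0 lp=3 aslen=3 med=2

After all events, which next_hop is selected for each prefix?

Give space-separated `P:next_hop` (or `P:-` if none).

Op 1: best P0=NH4 P1=-
Op 2: best P0=NH4 P1=-
Op 3: best P0=NH4 P1=NH3
Op 4: best P0=NH4 P1=NH3
Op 5: best P0=NH4 P1=-
Op 6: best P0=NH4 P1=NH0
Op 7: best P0=NH4 P1=NH3
Op 8: best P0=NH4 P1=NH0
Op 9: best P0=NH4 P1=NH0
Op 10: best P0=NH4 P1=NH0
Op 11: best P0=NH4 P1=NH0

Answer: P0:NH4 P1:NH0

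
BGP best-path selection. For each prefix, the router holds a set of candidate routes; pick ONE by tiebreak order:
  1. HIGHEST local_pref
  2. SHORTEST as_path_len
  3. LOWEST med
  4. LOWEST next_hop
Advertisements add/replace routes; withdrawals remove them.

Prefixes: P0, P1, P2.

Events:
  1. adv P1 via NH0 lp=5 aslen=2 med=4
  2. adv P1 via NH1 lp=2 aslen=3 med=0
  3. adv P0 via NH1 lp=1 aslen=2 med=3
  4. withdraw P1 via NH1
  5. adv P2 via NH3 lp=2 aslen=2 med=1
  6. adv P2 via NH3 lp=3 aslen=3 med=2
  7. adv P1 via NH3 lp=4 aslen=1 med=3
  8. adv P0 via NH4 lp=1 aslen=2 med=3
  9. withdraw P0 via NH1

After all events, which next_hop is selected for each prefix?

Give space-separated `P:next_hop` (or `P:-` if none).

Answer: P0:NH4 P1:NH0 P2:NH3

Derivation:
Op 1: best P0=- P1=NH0 P2=-
Op 2: best P0=- P1=NH0 P2=-
Op 3: best P0=NH1 P1=NH0 P2=-
Op 4: best P0=NH1 P1=NH0 P2=-
Op 5: best P0=NH1 P1=NH0 P2=NH3
Op 6: best P0=NH1 P1=NH0 P2=NH3
Op 7: best P0=NH1 P1=NH0 P2=NH3
Op 8: best P0=NH1 P1=NH0 P2=NH3
Op 9: best P0=NH4 P1=NH0 P2=NH3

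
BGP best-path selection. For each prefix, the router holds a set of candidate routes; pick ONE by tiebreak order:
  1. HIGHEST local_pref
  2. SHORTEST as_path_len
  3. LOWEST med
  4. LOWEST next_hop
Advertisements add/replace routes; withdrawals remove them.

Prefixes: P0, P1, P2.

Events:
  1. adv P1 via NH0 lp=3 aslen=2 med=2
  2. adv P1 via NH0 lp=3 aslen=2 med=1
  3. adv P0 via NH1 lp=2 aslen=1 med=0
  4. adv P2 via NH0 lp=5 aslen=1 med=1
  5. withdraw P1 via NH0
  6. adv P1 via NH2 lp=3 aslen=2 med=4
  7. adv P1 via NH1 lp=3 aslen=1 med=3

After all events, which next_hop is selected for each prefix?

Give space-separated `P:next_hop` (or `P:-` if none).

Answer: P0:NH1 P1:NH1 P2:NH0

Derivation:
Op 1: best P0=- P1=NH0 P2=-
Op 2: best P0=- P1=NH0 P2=-
Op 3: best P0=NH1 P1=NH0 P2=-
Op 4: best P0=NH1 P1=NH0 P2=NH0
Op 5: best P0=NH1 P1=- P2=NH0
Op 6: best P0=NH1 P1=NH2 P2=NH0
Op 7: best P0=NH1 P1=NH1 P2=NH0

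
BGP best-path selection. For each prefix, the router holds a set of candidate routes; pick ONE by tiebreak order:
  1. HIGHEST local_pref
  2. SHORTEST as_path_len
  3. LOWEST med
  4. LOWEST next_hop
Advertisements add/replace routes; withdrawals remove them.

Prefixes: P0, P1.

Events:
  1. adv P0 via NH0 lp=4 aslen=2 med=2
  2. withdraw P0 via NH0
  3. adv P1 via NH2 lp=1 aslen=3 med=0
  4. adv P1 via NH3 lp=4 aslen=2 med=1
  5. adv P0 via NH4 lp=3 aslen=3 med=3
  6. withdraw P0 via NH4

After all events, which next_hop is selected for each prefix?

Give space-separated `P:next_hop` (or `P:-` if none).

Answer: P0:- P1:NH3

Derivation:
Op 1: best P0=NH0 P1=-
Op 2: best P0=- P1=-
Op 3: best P0=- P1=NH2
Op 4: best P0=- P1=NH3
Op 5: best P0=NH4 P1=NH3
Op 6: best P0=- P1=NH3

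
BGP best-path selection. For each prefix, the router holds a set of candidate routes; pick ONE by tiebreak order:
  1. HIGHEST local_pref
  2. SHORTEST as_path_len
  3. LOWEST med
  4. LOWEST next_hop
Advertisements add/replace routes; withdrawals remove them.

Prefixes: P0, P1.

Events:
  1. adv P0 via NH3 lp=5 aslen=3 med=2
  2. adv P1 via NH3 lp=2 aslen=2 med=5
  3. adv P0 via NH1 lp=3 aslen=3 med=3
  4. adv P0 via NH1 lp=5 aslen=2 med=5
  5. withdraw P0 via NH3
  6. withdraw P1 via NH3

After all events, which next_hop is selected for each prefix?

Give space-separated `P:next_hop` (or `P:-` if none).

Op 1: best P0=NH3 P1=-
Op 2: best P0=NH3 P1=NH3
Op 3: best P0=NH3 P1=NH3
Op 4: best P0=NH1 P1=NH3
Op 5: best P0=NH1 P1=NH3
Op 6: best P0=NH1 P1=-

Answer: P0:NH1 P1:-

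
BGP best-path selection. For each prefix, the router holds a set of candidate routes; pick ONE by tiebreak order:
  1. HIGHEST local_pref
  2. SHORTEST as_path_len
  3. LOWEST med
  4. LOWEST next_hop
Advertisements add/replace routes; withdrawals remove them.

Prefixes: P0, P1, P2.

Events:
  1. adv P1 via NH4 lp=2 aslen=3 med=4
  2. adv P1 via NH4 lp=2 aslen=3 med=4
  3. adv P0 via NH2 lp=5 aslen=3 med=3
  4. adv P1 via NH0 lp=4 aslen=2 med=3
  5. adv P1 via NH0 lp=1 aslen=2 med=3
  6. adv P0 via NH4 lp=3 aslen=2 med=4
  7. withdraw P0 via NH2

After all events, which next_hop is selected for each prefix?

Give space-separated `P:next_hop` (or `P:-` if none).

Answer: P0:NH4 P1:NH4 P2:-

Derivation:
Op 1: best P0=- P1=NH4 P2=-
Op 2: best P0=- P1=NH4 P2=-
Op 3: best P0=NH2 P1=NH4 P2=-
Op 4: best P0=NH2 P1=NH0 P2=-
Op 5: best P0=NH2 P1=NH4 P2=-
Op 6: best P0=NH2 P1=NH4 P2=-
Op 7: best P0=NH4 P1=NH4 P2=-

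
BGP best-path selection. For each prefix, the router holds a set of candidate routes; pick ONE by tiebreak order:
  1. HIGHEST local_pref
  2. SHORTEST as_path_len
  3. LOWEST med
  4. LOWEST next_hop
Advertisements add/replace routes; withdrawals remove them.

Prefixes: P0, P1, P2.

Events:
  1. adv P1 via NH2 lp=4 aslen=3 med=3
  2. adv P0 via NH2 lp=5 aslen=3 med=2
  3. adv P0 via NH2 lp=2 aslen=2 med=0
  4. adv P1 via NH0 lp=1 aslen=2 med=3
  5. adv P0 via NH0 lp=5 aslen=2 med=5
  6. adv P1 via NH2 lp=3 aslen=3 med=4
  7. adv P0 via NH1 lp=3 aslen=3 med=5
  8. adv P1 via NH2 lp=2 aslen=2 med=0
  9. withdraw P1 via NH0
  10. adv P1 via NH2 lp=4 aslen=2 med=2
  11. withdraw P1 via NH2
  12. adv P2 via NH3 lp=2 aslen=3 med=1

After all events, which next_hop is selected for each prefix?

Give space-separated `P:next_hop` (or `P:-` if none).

Op 1: best P0=- P1=NH2 P2=-
Op 2: best P0=NH2 P1=NH2 P2=-
Op 3: best P0=NH2 P1=NH2 P2=-
Op 4: best P0=NH2 P1=NH2 P2=-
Op 5: best P0=NH0 P1=NH2 P2=-
Op 6: best P0=NH0 P1=NH2 P2=-
Op 7: best P0=NH0 P1=NH2 P2=-
Op 8: best P0=NH0 P1=NH2 P2=-
Op 9: best P0=NH0 P1=NH2 P2=-
Op 10: best P0=NH0 P1=NH2 P2=-
Op 11: best P0=NH0 P1=- P2=-
Op 12: best P0=NH0 P1=- P2=NH3

Answer: P0:NH0 P1:- P2:NH3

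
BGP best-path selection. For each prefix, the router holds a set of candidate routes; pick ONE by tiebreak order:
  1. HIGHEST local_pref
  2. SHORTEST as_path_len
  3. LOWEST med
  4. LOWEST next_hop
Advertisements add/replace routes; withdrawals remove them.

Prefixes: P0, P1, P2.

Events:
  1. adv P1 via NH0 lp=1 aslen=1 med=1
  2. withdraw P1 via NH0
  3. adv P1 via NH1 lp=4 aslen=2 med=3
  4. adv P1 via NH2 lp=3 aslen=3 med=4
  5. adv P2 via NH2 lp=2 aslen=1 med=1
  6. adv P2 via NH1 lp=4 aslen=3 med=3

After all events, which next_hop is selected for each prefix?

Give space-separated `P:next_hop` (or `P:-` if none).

Op 1: best P0=- P1=NH0 P2=-
Op 2: best P0=- P1=- P2=-
Op 3: best P0=- P1=NH1 P2=-
Op 4: best P0=- P1=NH1 P2=-
Op 5: best P0=- P1=NH1 P2=NH2
Op 6: best P0=- P1=NH1 P2=NH1

Answer: P0:- P1:NH1 P2:NH1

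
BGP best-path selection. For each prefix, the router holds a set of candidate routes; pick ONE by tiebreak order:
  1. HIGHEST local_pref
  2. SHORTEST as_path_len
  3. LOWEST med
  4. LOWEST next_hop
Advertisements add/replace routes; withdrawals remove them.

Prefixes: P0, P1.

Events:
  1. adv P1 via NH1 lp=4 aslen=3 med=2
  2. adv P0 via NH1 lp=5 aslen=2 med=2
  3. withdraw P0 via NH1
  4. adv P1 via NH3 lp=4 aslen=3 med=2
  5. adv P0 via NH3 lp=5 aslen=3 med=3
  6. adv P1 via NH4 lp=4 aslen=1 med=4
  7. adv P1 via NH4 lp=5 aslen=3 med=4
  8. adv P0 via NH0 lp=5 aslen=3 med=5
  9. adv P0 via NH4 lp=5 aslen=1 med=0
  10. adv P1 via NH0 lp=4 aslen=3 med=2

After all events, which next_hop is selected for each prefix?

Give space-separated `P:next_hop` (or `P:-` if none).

Answer: P0:NH4 P1:NH4

Derivation:
Op 1: best P0=- P1=NH1
Op 2: best P0=NH1 P1=NH1
Op 3: best P0=- P1=NH1
Op 4: best P0=- P1=NH1
Op 5: best P0=NH3 P1=NH1
Op 6: best P0=NH3 P1=NH4
Op 7: best P0=NH3 P1=NH4
Op 8: best P0=NH3 P1=NH4
Op 9: best P0=NH4 P1=NH4
Op 10: best P0=NH4 P1=NH4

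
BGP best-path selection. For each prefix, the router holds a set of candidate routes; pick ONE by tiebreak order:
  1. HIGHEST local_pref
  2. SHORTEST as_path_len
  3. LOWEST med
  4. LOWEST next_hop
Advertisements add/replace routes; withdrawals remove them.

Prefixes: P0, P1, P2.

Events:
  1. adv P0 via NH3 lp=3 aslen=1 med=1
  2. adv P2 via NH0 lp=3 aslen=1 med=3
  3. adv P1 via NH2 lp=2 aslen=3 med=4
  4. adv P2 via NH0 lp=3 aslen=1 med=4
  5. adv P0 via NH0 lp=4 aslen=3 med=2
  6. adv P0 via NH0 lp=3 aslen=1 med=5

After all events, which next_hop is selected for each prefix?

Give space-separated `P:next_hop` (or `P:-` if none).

Op 1: best P0=NH3 P1=- P2=-
Op 2: best P0=NH3 P1=- P2=NH0
Op 3: best P0=NH3 P1=NH2 P2=NH0
Op 4: best P0=NH3 P1=NH2 P2=NH0
Op 5: best P0=NH0 P1=NH2 P2=NH0
Op 6: best P0=NH3 P1=NH2 P2=NH0

Answer: P0:NH3 P1:NH2 P2:NH0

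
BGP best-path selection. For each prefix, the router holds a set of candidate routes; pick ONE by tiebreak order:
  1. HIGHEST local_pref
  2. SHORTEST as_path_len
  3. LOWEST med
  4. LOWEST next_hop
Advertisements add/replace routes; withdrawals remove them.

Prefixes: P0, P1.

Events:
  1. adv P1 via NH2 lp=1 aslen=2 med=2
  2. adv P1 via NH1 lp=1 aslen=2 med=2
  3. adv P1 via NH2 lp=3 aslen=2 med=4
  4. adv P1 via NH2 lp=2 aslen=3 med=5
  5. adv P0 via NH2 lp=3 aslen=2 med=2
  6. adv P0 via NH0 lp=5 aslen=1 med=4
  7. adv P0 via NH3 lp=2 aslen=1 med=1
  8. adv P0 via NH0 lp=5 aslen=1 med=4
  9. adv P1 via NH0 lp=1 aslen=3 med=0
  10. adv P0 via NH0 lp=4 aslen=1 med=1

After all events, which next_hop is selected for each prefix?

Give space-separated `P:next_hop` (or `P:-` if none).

Answer: P0:NH0 P1:NH2

Derivation:
Op 1: best P0=- P1=NH2
Op 2: best P0=- P1=NH1
Op 3: best P0=- P1=NH2
Op 4: best P0=- P1=NH2
Op 5: best P0=NH2 P1=NH2
Op 6: best P0=NH0 P1=NH2
Op 7: best P0=NH0 P1=NH2
Op 8: best P0=NH0 P1=NH2
Op 9: best P0=NH0 P1=NH2
Op 10: best P0=NH0 P1=NH2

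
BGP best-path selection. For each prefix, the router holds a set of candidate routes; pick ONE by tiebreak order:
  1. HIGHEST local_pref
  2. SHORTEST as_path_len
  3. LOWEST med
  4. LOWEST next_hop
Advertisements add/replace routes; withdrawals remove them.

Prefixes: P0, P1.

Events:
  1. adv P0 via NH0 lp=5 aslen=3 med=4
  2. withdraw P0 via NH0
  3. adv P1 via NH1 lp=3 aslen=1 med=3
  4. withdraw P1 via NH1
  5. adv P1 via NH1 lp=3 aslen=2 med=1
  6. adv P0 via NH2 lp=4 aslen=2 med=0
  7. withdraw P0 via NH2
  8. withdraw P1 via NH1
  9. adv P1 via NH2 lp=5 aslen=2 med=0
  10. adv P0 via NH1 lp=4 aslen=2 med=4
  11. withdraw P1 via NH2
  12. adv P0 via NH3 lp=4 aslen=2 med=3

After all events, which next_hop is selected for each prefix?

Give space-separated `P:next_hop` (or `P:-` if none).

Answer: P0:NH3 P1:-

Derivation:
Op 1: best P0=NH0 P1=-
Op 2: best P0=- P1=-
Op 3: best P0=- P1=NH1
Op 4: best P0=- P1=-
Op 5: best P0=- P1=NH1
Op 6: best P0=NH2 P1=NH1
Op 7: best P0=- P1=NH1
Op 8: best P0=- P1=-
Op 9: best P0=- P1=NH2
Op 10: best P0=NH1 P1=NH2
Op 11: best P0=NH1 P1=-
Op 12: best P0=NH3 P1=-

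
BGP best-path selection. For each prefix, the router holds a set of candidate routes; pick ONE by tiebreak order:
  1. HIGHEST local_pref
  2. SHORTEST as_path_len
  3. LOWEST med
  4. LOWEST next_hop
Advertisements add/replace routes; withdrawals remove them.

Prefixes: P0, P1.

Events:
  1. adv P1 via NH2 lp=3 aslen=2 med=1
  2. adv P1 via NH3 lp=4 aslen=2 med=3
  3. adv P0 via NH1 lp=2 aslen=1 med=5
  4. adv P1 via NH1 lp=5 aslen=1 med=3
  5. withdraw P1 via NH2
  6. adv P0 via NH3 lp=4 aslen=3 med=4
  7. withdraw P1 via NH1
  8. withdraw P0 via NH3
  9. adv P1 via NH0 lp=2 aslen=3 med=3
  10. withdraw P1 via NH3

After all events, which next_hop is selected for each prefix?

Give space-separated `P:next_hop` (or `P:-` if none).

Op 1: best P0=- P1=NH2
Op 2: best P0=- P1=NH3
Op 3: best P0=NH1 P1=NH3
Op 4: best P0=NH1 P1=NH1
Op 5: best P0=NH1 P1=NH1
Op 6: best P0=NH3 P1=NH1
Op 7: best P0=NH3 P1=NH3
Op 8: best P0=NH1 P1=NH3
Op 9: best P0=NH1 P1=NH3
Op 10: best P0=NH1 P1=NH0

Answer: P0:NH1 P1:NH0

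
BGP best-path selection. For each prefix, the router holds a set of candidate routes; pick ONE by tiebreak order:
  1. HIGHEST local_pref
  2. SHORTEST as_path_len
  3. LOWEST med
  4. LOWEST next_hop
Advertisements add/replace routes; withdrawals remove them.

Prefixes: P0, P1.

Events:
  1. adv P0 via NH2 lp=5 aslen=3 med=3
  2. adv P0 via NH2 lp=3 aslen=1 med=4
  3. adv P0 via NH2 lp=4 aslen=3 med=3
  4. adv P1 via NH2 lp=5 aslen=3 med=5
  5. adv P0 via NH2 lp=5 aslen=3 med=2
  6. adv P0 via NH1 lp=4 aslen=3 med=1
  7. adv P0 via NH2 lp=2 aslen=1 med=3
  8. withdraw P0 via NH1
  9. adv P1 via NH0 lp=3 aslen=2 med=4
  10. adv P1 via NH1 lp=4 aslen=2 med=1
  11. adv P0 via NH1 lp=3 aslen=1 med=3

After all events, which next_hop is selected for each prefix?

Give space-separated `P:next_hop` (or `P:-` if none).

Answer: P0:NH1 P1:NH2

Derivation:
Op 1: best P0=NH2 P1=-
Op 2: best P0=NH2 P1=-
Op 3: best P0=NH2 P1=-
Op 4: best P0=NH2 P1=NH2
Op 5: best P0=NH2 P1=NH2
Op 6: best P0=NH2 P1=NH2
Op 7: best P0=NH1 P1=NH2
Op 8: best P0=NH2 P1=NH2
Op 9: best P0=NH2 P1=NH2
Op 10: best P0=NH2 P1=NH2
Op 11: best P0=NH1 P1=NH2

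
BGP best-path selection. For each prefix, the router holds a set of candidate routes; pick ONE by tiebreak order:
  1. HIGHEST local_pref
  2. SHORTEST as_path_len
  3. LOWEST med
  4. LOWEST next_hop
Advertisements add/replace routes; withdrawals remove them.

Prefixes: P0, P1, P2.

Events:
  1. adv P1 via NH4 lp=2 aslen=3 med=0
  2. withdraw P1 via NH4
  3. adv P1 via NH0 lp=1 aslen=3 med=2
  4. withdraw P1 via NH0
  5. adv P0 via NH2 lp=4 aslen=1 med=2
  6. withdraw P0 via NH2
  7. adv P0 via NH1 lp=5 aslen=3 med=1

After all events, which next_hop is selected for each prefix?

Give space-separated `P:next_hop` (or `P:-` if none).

Op 1: best P0=- P1=NH4 P2=-
Op 2: best P0=- P1=- P2=-
Op 3: best P0=- P1=NH0 P2=-
Op 4: best P0=- P1=- P2=-
Op 5: best P0=NH2 P1=- P2=-
Op 6: best P0=- P1=- P2=-
Op 7: best P0=NH1 P1=- P2=-

Answer: P0:NH1 P1:- P2:-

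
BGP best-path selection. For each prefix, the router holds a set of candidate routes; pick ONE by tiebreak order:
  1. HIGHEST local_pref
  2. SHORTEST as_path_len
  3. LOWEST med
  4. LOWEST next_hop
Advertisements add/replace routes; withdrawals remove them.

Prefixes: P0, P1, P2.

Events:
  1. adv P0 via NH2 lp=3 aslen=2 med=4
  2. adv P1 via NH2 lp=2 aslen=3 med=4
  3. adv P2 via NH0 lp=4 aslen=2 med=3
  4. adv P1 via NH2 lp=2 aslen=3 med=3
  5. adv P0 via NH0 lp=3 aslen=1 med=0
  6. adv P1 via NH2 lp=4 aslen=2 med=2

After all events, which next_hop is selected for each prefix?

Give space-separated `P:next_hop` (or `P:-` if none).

Answer: P0:NH0 P1:NH2 P2:NH0

Derivation:
Op 1: best P0=NH2 P1=- P2=-
Op 2: best P0=NH2 P1=NH2 P2=-
Op 3: best P0=NH2 P1=NH2 P2=NH0
Op 4: best P0=NH2 P1=NH2 P2=NH0
Op 5: best P0=NH0 P1=NH2 P2=NH0
Op 6: best P0=NH0 P1=NH2 P2=NH0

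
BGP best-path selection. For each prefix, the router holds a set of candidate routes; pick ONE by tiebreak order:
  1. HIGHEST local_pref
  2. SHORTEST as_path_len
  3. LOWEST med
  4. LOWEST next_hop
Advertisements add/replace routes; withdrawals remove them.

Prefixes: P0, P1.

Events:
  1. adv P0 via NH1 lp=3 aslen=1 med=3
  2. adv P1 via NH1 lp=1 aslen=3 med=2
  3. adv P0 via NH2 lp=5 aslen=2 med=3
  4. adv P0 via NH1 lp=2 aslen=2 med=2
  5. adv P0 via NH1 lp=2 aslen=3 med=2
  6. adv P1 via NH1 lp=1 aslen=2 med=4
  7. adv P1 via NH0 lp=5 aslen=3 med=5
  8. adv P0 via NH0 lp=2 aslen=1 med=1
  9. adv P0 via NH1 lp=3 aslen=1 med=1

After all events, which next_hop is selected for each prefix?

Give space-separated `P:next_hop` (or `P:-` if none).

Answer: P0:NH2 P1:NH0

Derivation:
Op 1: best P0=NH1 P1=-
Op 2: best P0=NH1 P1=NH1
Op 3: best P0=NH2 P1=NH1
Op 4: best P0=NH2 P1=NH1
Op 5: best P0=NH2 P1=NH1
Op 6: best P0=NH2 P1=NH1
Op 7: best P0=NH2 P1=NH0
Op 8: best P0=NH2 P1=NH0
Op 9: best P0=NH2 P1=NH0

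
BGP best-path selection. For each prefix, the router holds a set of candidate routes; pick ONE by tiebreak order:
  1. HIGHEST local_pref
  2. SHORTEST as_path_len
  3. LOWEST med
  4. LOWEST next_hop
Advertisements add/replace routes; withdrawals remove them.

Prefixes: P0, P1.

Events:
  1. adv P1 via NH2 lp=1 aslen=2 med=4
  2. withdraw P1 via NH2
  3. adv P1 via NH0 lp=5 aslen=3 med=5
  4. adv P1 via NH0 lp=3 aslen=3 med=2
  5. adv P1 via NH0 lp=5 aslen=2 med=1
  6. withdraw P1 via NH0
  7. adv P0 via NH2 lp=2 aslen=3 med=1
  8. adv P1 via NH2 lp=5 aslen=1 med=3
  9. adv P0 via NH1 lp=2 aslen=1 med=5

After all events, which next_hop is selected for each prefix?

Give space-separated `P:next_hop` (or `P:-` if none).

Answer: P0:NH1 P1:NH2

Derivation:
Op 1: best P0=- P1=NH2
Op 2: best P0=- P1=-
Op 3: best P0=- P1=NH0
Op 4: best P0=- P1=NH0
Op 5: best P0=- P1=NH0
Op 6: best P0=- P1=-
Op 7: best P0=NH2 P1=-
Op 8: best P0=NH2 P1=NH2
Op 9: best P0=NH1 P1=NH2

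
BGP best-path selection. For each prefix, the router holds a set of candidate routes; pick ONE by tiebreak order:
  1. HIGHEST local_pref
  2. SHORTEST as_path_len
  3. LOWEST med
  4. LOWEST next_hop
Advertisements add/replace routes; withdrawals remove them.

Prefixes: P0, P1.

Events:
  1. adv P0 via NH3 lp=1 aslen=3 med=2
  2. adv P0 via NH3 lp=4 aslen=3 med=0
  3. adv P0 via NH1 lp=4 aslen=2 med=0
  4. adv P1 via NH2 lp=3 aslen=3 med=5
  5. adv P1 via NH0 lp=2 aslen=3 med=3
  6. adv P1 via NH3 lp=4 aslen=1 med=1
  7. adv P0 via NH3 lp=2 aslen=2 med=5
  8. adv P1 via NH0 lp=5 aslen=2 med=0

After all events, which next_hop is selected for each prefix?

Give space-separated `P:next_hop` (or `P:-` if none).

Answer: P0:NH1 P1:NH0

Derivation:
Op 1: best P0=NH3 P1=-
Op 2: best P0=NH3 P1=-
Op 3: best P0=NH1 P1=-
Op 4: best P0=NH1 P1=NH2
Op 5: best P0=NH1 P1=NH2
Op 6: best P0=NH1 P1=NH3
Op 7: best P0=NH1 P1=NH3
Op 8: best P0=NH1 P1=NH0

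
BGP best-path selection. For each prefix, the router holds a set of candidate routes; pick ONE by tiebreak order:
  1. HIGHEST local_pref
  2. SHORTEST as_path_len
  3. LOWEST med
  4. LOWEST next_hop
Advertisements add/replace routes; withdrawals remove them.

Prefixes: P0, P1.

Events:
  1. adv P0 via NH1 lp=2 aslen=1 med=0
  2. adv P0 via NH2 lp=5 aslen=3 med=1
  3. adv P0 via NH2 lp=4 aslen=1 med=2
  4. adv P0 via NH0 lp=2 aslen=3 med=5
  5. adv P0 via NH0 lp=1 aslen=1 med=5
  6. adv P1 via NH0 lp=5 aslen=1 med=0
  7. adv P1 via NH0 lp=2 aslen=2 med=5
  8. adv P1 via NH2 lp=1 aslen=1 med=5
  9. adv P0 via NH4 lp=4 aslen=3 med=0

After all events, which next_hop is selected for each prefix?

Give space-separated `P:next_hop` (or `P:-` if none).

Op 1: best P0=NH1 P1=-
Op 2: best P0=NH2 P1=-
Op 3: best P0=NH2 P1=-
Op 4: best P0=NH2 P1=-
Op 5: best P0=NH2 P1=-
Op 6: best P0=NH2 P1=NH0
Op 7: best P0=NH2 P1=NH0
Op 8: best P0=NH2 P1=NH0
Op 9: best P0=NH2 P1=NH0

Answer: P0:NH2 P1:NH0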